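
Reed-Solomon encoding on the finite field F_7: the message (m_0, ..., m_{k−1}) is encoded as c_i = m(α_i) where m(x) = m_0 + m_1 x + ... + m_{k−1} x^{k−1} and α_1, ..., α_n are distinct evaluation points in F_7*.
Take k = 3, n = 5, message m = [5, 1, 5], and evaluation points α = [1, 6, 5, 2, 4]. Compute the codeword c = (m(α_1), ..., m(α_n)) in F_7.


c = [4, 2, 2, 6, 5]

Message polynomial: m(x) = 5 + 1·x + 5·x^2 (mod 7).
For each evaluation point α_i, compute m(α_i) mod 7:
  α_1 = 1: Horner steps 5 → 6 → 4, so m(1) = 4.
  α_2 = 6: Horner steps 5 → 3 → 2, so m(6) = 2.
  α_3 = 5: Horner steps 5 → 5 → 2, so m(5) = 2.
  α_4 = 2: Horner steps 5 → 4 → 6, so m(2) = 6.
  α_5 = 4: Horner steps 5 → 0 → 5, so m(4) = 5.
Codeword c = [4, 2, 2, 6, 5] ∈ F_7^5.


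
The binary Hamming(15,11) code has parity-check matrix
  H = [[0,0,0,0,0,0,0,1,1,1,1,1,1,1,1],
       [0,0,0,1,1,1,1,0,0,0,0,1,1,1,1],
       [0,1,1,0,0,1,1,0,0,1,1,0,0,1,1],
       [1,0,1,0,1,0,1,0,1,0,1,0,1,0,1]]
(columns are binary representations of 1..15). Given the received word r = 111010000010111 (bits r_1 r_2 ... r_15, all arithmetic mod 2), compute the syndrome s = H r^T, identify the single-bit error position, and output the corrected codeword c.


s = (0, 0, 1, 0)^T, error position = 2, corrected codeword c = 101010000010111

Compute s = H r^T mod 2 one row at a time:
  s_1 = 0 + 0 + 0 + 1 + 0 + 1 + 1 + 1 = 4 ≡ 0 (mod 2).
  s_2 = 0 + 1 + 0 + 0 + 0 + 1 + 1 + 1 = 4 ≡ 0 (mod 2).
  s_3 = 1 + 1 + 0 + 0 + 0 + 1 + 1 + 1 = 5 ≡ 1 (mod 2).
  s_4 = 1 + 1 + 1 + 0 + 0 + 1 + 1 + 1 = 6 ≡ 0 (mod 2).
s = (0, 0, 1, 0)^T — this equals column 2 of H (binary 0010), so error is at position 2.
Correct: flip bit 2 of r = 111010000010111 to get c = 101010000010111.


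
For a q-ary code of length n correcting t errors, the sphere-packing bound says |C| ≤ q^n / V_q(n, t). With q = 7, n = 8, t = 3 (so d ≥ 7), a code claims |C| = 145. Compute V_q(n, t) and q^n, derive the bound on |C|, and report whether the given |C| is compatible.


V_q(n, t) = 13153, q^n = 5764801, Hamming bound = 438, |C| = 145 ≤ bound (satisfied).

Step 1: Compute V_q(n, t) = Σ_{j=0}^3 C(n, j) (q−1)^j.
  j = 0: C(8,0)·(6)^0 = 1·1 = 1.
  j = 1: C(8,1)·(6)^1 = 8·6 = 48.
  j = 2: C(8,2)·(6)^2 = 28·36 = 1008.
  j = 3: C(8,3)·(6)^3 = 56·216 = 12096.
  V_q(n, t) = 1 + 48 + 1008 + 12096 = 13153.
Step 2: q^n = 7^8 = 5764801.
Step 3: Hamming bound ⌊q^n / V_q(n,t)⌋ = ⌊5764801/13153⌋ = 438.
Step 4: Compare |C| = 145 to 438: satisfied.
The claimed |C| lies below the Hamming bound.


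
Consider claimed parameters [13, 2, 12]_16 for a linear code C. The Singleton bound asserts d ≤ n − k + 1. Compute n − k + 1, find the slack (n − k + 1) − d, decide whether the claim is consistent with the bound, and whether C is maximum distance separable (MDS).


Singleton RHS = n − k + 1 = 12, slack = 0, bound satisfied, MDS.

Singleton bound: d ≤ n − k + 1.
Here n = 13, k = 2, so n − k + 1 = 12.
Given d = 12, check d ≤ 12: YES.
Slack = (n − k + 1) − d = 0.
The code is MDS (slack = 0).
Description: the claimed parameters are [13, 2, 12]_16; such a code would be MDS (meets Singleton bound).


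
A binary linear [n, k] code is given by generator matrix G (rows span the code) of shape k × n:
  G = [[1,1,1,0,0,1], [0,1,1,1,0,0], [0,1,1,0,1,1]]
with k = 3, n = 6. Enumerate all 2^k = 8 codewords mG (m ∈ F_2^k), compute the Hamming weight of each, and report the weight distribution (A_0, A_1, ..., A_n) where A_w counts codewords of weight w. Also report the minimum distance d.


Weight distribution: A_0 = 1, A_2 = 1, A_3 = 3, A_4 = 2, A_5 = 1. Minimum distance d = 2.

Enumerate all 2^3 = 8 messages m ∈ F_2^3.
For each, compute codeword c = mG in F_2^6, then tally its weight.
  m = 000 → c = 000000, weight = 0.
  m = 100 → c = 111001, weight = 4.
  m = 010 → c = 011100, weight = 3.
  m = 110 → c = 100101, weight = 3.
  m = 001 → c = 011011, weight = 4.
  m = 101 → c = 100010, weight = 2.
  m = 011 → c = 000111, weight = 3.
  m = 111 → c = 111110, weight = 5.
Tally weights:
  weight 0: 1 codewords.
  weight 2: 1 codewords.
  weight 3: 3 codewords.
  weight 4: 2 codewords.
  weight 5: 1 codewords.
Minimum distance d = smallest w > 0 with A_w > 0 = 2.
Sanity: Σ A_w = 8 = 2^3 = 8 ✓.


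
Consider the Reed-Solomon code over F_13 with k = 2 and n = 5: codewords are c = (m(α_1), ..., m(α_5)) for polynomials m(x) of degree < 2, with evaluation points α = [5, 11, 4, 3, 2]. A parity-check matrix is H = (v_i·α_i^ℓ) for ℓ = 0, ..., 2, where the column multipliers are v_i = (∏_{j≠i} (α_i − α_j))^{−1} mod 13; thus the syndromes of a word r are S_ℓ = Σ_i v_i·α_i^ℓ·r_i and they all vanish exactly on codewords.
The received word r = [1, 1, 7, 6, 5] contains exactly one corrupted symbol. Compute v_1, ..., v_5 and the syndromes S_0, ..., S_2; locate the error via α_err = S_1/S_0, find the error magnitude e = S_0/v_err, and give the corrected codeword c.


S = (2, 10, 11), error at position 1, error magnitude e = 6, c = [8, 1, 7, 6, 5].

Step 1: column multipliers v_i = (∏_{j≠i}(α_i − α_j))^{−1} mod 13.
  i = 1 (α = 5): (5−11)(5−4)(5−3)(5−2) = (−6)·1·2·3 = −36 ≡ 3, so v_1 = 3^{−1} = 9 (mod 13).
  i = 2 (α = 11): (11−5)(11−4)(11−3)(11−2) = 6·7·8·9 = 3024 ≡ 8, so v_2 = 8^{−1} = 5 (mod 13).
  i = 3 (α = 4): (4−5)(4−11)(4−3)(4−2) = (−1)·(−7)·1·2 = 14 ≡ 1, so v_3 = 1^{−1} = 1 (mod 13).
  i = 4 (α = 3): (3−5)(3−11)(3−4)(3−2) = (−2)·(−8)·(−1)·1 = −16 ≡ 10, so v_4 = 10^{−1} = 4 (mod 13).
  i = 5 (α = 2): (2−5)(2−11)(2−4)(2−3) = (−3)·(−9)·(−2)·(−1) = 54 ≡ 2, so v_5 = 2^{−1} = 7 (mod 13).
  v = [9, 5, 1, 4, 7].
Step 2: syndromes of r = [1, 1, 7, 6, 5] (all sums mod 13).
  S_0 = Σ v_i r_i = 9·1 + 5·1 + 1·7 + 4·6 + 7·5 = 80 ≡ 2.
  S_1 = Σ v_i α_i r_i = 9·5·1 + 5·11·1 + 1·4·7 + 4·3·6 + 7·2·5 = 270 ≡ 10.
  α_i^2 mod 13 = [12, 4, 3, 9, 4].
  S_2 = Σ v_i α_i^2 r_i = 9·12·1 + 5·4·1 + 1·3·7 + 4·9·6 + 7·4·5 = 505 ≡ 11.
  S = (2, 10, 11) ≠ 0, so r is not a codeword (an error is present).
Step 3: locate the error. For a single error e at position i, S_ℓ = v_i·e·α_i^ℓ, so α_err = S_1/S_0.
  S_0^{−1} = 2^{−1} = 7 (mod 13), so α_err = 10·7 = 70 ≡ 5 = α_1. Error position i = 1.
  Consistency check: S_2/S_1 = 11·4 = 44 ≡ 5 = α_err ✓ (single-error assumption holds).
Step 4: error magnitude e = S_0/v_1 = S_0·∏_{j≠1}(α_1 − α_j) = 2·3 = 6 ≡ 6 (mod 13).
Step 5: correct position 1: c_1 = r_1 − e = 1 − 6 ≡ 8 (mod 13). Hence c = [8, 1, 7, 6, 5].
  Check: interpolating c through the α_i gives m(x) = 3 + 1·x (degree < 2) with m(α_i) = c_i for every i, so c is indeed a codeword.


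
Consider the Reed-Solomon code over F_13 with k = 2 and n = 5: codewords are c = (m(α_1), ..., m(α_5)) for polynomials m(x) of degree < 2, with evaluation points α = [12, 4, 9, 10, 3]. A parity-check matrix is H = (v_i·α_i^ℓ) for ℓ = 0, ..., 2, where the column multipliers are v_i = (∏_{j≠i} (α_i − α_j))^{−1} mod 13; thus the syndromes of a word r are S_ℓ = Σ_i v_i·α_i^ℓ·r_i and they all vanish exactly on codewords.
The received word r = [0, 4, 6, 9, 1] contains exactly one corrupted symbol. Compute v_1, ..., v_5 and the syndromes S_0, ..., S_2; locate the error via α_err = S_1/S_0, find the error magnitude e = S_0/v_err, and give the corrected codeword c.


S = (8, 5, 8), error at position 1, error magnitude e = 11, c = [2, 4, 6, 9, 1].

Step 1: column multipliers v_i = (∏_{j≠i}(α_i − α_j))^{−1} mod 13.
  i = 1 (α = 12): (12−4)(12−9)(12−10)(12−3) = 8·3·2·9 = 432 ≡ 3, so v_1 = 3^{−1} = 9 (mod 13).
  i = 2 (α = 4): (4−12)(4−9)(4−10)(4−3) = (−8)·(−5)·(−6)·1 = −240 ≡ 7, so v_2 = 7^{−1} = 2 (mod 13).
  i = 3 (α = 9): (9−12)(9−4)(9−10)(9−3) = (−3)·5·(−1)·6 = 90 ≡ 12, so v_3 = 12^{−1} = 12 (mod 13).
  i = 4 (α = 10): (10−12)(10−4)(10−9)(10−3) = (−2)·6·1·7 = −84 ≡ 7, so v_4 = 7^{−1} = 2 (mod 13).
  i = 5 (α = 3): (3−12)(3−4)(3−9)(3−10) = (−9)·(−1)·(−6)·(−7) = 378 ≡ 1, so v_5 = 1^{−1} = 1 (mod 13).
  v = [9, 2, 12, 2, 1].
Step 2: syndromes of r = [0, 4, 6, 9, 1] (all sums mod 13).
  S_0 = Σ v_i r_i = 9·0 + 2·4 + 12·6 + 2·9 + 1·1 = 99 ≡ 8.
  S_1 = Σ v_i α_i r_i = 9·12·0 + 2·4·4 + 12·9·6 + 2·10·9 + 1·3·1 = 863 ≡ 5.
  α_i^2 mod 13 = [1, 3, 3, 9, 9].
  S_2 = Σ v_i α_i^2 r_i = 9·1·0 + 2·3·4 + 12·3·6 + 2·9·9 + 1·9·1 = 411 ≡ 8.
  S = (8, 5, 8) ≠ 0, so r is not a codeword (an error is present).
Step 3: locate the error. For a single error e at position i, S_ℓ = v_i·e·α_i^ℓ, so α_err = S_1/S_0.
  S_0^{−1} = 8^{−1} = 5 (mod 13), so α_err = 5·5 = 25 ≡ 12 = α_1. Error position i = 1.
  Consistency check: S_2/S_1 = 8·8 = 64 ≡ 12 = α_err ✓ (single-error assumption holds).
Step 4: error magnitude e = S_0/v_1 = S_0·∏_{j≠1}(α_1 − α_j) = 8·3 = 24 ≡ 11 (mod 13).
Step 5: correct position 1: c_1 = r_1 − e = 0 − 11 ≡ 2 (mod 13). Hence c = [2, 4, 6, 9, 1].
  Check: interpolating c through the α_i gives m(x) = 5 + 3·x (degree < 2) with m(α_i) = c_i for every i, so c is indeed a codeword.


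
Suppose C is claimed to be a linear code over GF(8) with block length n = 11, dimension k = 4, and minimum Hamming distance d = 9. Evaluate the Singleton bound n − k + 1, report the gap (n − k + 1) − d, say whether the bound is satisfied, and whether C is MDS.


Singleton RHS = n − k + 1 = 8, slack = -1, bound violated (no such code; not MDS).

Singleton bound: d ≤ n − k + 1.
Here n = 11, k = 4, so n − k + 1 = 8.
Given d = 9, check d ≤ 8: NO.
Slack = (n − k + 1) − d = -1.
The slack is negative: d = 9 exceeds n − k + 1 = 8 by 1, so the Singleton bound is violated and no linear [11, 4, 9]_8 code can exist. In particular it is not MDS (MDS requires d = n − k + 1 exactly).
Description: the claimed parameters are [11, 4, 9]_8; such a code would be impossible (violates the Singleton bound).


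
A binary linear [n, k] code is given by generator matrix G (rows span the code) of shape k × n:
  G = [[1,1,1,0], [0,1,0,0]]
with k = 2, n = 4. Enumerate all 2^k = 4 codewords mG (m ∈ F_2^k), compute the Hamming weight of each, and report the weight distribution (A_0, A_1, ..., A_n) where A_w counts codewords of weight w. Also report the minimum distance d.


Weight distribution: A_0 = 1, A_1 = 1, A_2 = 1, A_3 = 1. Minimum distance d = 1.

Enumerate all 2^2 = 4 messages m ∈ F_2^2.
For each, compute codeword c = mG in F_2^4, then tally its weight.
  m = 00 → c = 0000, weight = 0.
  m = 10 → c = 1110, weight = 3.
  m = 01 → c = 0100, weight = 1.
  m = 11 → c = 1010, weight = 2.
Tally weights:
  weight 0: 1 codewords.
  weight 1: 1 codewords.
  weight 2: 1 codewords.
  weight 3: 1 codewords.
Minimum distance d = smallest w > 0 with A_w > 0 = 1.
Sanity: Σ A_w = 4 = 2^2 = 4 ✓.


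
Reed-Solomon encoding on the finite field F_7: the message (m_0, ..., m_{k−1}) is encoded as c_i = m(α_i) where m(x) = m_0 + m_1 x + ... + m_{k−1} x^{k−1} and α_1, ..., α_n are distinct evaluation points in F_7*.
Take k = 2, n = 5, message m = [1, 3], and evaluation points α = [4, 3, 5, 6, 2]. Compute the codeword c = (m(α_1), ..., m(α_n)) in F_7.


c = [6, 3, 2, 5, 0]

Message polynomial: m(x) = 1 + 3·x (mod 7).
For each evaluation point α_i, compute m(α_i) mod 7:
  α_1 = 4: Horner steps 3 → 6, so m(4) = 6.
  α_2 = 3: Horner steps 3 → 3, so m(3) = 3.
  α_3 = 5: Horner steps 3 → 2, so m(5) = 2.
  α_4 = 6: Horner steps 3 → 5, so m(6) = 5.
  α_5 = 2: Horner steps 3 → 0, so m(2) = 0.
Codeword c = [6, 3, 2, 5, 0] ∈ F_7^5.


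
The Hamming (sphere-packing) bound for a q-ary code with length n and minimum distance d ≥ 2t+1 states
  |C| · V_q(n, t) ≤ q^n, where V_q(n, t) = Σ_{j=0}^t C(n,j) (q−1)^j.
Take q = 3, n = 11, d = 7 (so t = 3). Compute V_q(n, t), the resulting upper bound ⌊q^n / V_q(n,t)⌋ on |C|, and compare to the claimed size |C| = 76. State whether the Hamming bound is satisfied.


V_q(n, t) = 1563, q^n = 177147, Hamming bound = 113, |C| = 76 ≤ bound (satisfied).

Step 1: Compute V_q(n, t) = Σ_{j=0}^3 C(n, j) (q−1)^j.
  j = 0: C(11,0)·(2)^0 = 1·1 = 1.
  j = 1: C(11,1)·(2)^1 = 11·2 = 22.
  j = 2: C(11,2)·(2)^2 = 55·4 = 220.
  j = 3: C(11,3)·(2)^3 = 165·8 = 1320.
  V_q(n, t) = 1 + 22 + 220 + 1320 = 1563.
Step 2: q^n = 3^11 = 177147.
Step 3: Hamming bound ⌊q^n / V_q(n,t)⌋ = ⌊177147/1563⌋ = 113.
Step 4: Compare |C| = 76 to 113: satisfied.
The claimed |C| lies below the Hamming bound.


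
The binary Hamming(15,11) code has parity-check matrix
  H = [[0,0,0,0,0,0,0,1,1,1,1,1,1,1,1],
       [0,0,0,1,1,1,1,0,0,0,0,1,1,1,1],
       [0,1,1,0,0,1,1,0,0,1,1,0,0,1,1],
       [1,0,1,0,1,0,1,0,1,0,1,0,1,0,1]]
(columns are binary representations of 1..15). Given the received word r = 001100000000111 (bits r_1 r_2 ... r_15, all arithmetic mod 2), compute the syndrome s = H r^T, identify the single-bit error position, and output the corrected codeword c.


s = (1, 0, 1, 1)^T, error position = 11, corrected codeword c = 001100000010111

Compute s = H r^T mod 2 one row at a time:
  s_1 = 0 + 0 + 0 + 0 + 0 + 1 + 1 + 1 = 3 ≡ 1 (mod 2).
  s_2 = 1 + 0 + 0 + 0 + 0 + 1 + 1 + 1 = 4 ≡ 0 (mod 2).
  s_3 = 0 + 1 + 0 + 0 + 0 + 0 + 1 + 1 = 3 ≡ 1 (mod 2).
  s_4 = 0 + 1 + 0 + 0 + 0 + 0 + 1 + 1 = 3 ≡ 1 (mod 2).
s = (1, 0, 1, 1)^T — this equals column 11 of H (binary 1011), so error is at position 11.
Correct: flip bit 11 of r = 001100000000111 to get c = 001100000010111.


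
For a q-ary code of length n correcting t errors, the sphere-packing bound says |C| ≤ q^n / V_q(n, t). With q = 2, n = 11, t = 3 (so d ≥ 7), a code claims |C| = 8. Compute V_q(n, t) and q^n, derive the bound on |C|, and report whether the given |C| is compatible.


V_q(n, t) = 232, q^n = 2048, Hamming bound = 8, |C| = 8 ≤ bound (satisfied).

Step 1: Compute V_q(n, t) = Σ_{j=0}^3 C(n, j) (q−1)^j.
  j = 0: C(11,0)·(1)^0 = 1·1 = 1.
  j = 1: C(11,1)·(1)^1 = 11·1 = 11.
  j = 2: C(11,2)·(1)^2 = 55·1 = 55.
  j = 3: C(11,3)·(1)^3 = 165·1 = 165.
  V_q(n, t) = 1 + 11 + 55 + 165 = 232.
Step 2: q^n = 2^11 = 2048.
Step 3: Hamming bound ⌊q^n / V_q(n,t)⌋ = ⌊2048/232⌋ = 8.
Step 4: Compare |C| = 8 to 8: satisfied.
The claimed |C| lies at the Hamming bound (tight).


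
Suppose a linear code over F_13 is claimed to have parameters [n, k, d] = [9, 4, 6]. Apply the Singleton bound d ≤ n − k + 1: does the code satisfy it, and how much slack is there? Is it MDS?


Singleton RHS = n − k + 1 = 6, slack = 0, bound satisfied, MDS.

Singleton bound: d ≤ n − k + 1.
Here n = 9, k = 4, so n − k + 1 = 6.
Given d = 6, check d ≤ 6: YES.
Slack = (n − k + 1) − d = 0.
The code is MDS (slack = 0).
Description: the claimed parameters are [9, 4, 6]_13; such a code would be MDS (meets Singleton bound).


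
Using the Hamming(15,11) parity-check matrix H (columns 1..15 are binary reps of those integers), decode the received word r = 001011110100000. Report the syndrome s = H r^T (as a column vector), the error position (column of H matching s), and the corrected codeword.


s = (0, 1, 0, 1)^T, error position = 5, corrected codeword c = 001001110100000

Compute s = H r^T mod 2 one row at a time:
  s_1 = 1 + 0 + 1 + 0 + 0 + 0 + 0 + 0 = 2 ≡ 0 (mod 2).
  s_2 = 0 + 1 + 1 + 1 + 0 + 0 + 0 + 0 = 3 ≡ 1 (mod 2).
  s_3 = 0 + 1 + 1 + 1 + 1 + 0 + 0 + 0 = 4 ≡ 0 (mod 2).
  s_4 = 0 + 1 + 1 + 1 + 0 + 0 + 0 + 0 = 3 ≡ 1 (mod 2).
s = (0, 1, 0, 1)^T — this equals column 5 of H (binary 0101), so error is at position 5.
Correct: flip bit 5 of r = 001011110100000 to get c = 001001110100000.


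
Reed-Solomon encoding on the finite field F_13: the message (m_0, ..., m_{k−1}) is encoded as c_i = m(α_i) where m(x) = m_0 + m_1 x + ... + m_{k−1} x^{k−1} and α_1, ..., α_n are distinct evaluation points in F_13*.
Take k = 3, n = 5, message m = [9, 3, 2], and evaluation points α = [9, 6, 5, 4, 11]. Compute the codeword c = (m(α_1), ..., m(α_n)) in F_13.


c = [3, 8, 9, 1, 11]

Message polynomial: m(x) = 9 + 3·x + 2·x^2 (mod 13).
For each evaluation point α_i, compute m(α_i) mod 13:
  α_1 = 9: Horner steps 2 → 8 → 3, so m(9) = 3.
  α_2 = 6: Horner steps 2 → 2 → 8, so m(6) = 8.
  α_3 = 5: Horner steps 2 → 0 → 9, so m(5) = 9.
  α_4 = 4: Horner steps 2 → 11 → 1, so m(4) = 1.
  α_5 = 11: Horner steps 2 → 12 → 11, so m(11) = 11.
Codeword c = [3, 8, 9, 1, 11] ∈ F_13^5.


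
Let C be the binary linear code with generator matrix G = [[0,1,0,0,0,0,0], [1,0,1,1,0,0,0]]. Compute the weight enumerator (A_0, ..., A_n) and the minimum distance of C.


Weight distribution: A_0 = 1, A_1 = 1, A_3 = 1, A_4 = 1. Minimum distance d = 1.

Enumerate all 2^2 = 4 messages m ∈ F_2^2.
For each, compute codeword c = mG in F_2^7, then tally its weight.
  m = 00 → c = 0000000, weight = 0.
  m = 10 → c = 0100000, weight = 1.
  m = 01 → c = 1011000, weight = 3.
  m = 11 → c = 1111000, weight = 4.
Tally weights:
  weight 0: 1 codewords.
  weight 1: 1 codewords.
  weight 3: 1 codewords.
  weight 4: 1 codewords.
Minimum distance d = smallest w > 0 with A_w > 0 = 1.
Sanity: Σ A_w = 4 = 2^2 = 4 ✓.


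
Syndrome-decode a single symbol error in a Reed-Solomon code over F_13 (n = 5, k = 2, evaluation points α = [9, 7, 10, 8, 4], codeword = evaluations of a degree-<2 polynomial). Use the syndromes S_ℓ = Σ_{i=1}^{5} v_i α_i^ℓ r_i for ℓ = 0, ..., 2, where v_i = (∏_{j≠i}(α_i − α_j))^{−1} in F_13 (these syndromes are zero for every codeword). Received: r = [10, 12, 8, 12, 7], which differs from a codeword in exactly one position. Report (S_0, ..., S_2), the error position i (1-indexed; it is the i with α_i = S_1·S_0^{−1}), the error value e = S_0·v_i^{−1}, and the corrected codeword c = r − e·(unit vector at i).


S = (3, 8, 4), error at position 2, error magnitude e = 11, c = [10, 1, 8, 12, 7].

Step 1: column multipliers v_i = (∏_{j≠i}(α_i − α_j))^{−1} mod 13.
  i = 1 (α = 9): (9−7)(9−10)(9−8)(9−4) = 2·(−1)·1·5 = −10 ≡ 3, so v_1 = 3^{−1} = 9 (mod 13).
  i = 2 (α = 7): (7−9)(7−10)(7−8)(7−4) = (−2)·(−3)·(−1)·3 = −18 ≡ 8, so v_2 = 8^{−1} = 5 (mod 13).
  i = 3 (α = 10): (10−9)(10−7)(10−8)(10−4) = 1·3·2·6 = 36 ≡ 10, so v_3 = 10^{−1} = 4 (mod 13).
  i = 4 (α = 8): (8−9)(8−7)(8−10)(8−4) = (−1)·1·(−2)·4 = 8 ≡ 8, so v_4 = 8^{−1} = 5 (mod 13).
  i = 5 (α = 4): (4−9)(4−7)(4−10)(4−8) = (−5)·(−3)·(−6)·(−4) = 360 ≡ 9, so v_5 = 9^{−1} = 3 (mod 13).
  v = [9, 5, 4, 5, 3].
Step 2: syndromes of r = [10, 12, 8, 12, 7] (all sums mod 13).
  S_0 = Σ v_i r_i = 9·10 + 5·12 + 4·8 + 5·12 + 3·7 = 263 ≡ 3.
  S_1 = Σ v_i α_i r_i = 9·9·10 + 5·7·12 + 4·10·8 + 5·8·12 + 3·4·7 = 2114 ≡ 8.
  α_i^2 mod 13 = [3, 10, 9, 12, 3].
  S_2 = Σ v_i α_i^2 r_i = 9·3·10 + 5·10·12 + 4·9·8 + 5·12·12 + 3·3·7 = 1941 ≡ 4.
  S = (3, 8, 4) ≠ 0, so r is not a codeword (an error is present).
Step 3: locate the error. For a single error e at position i, S_ℓ = v_i·e·α_i^ℓ, so α_err = S_1/S_0.
  S_0^{−1} = 3^{−1} = 9 (mod 13), so α_err = 8·9 = 72 ≡ 7 = α_2. Error position i = 2.
  Consistency check: S_2/S_1 = 4·5 = 20 ≡ 7 = α_err ✓ (single-error assumption holds).
Step 4: error magnitude e = S_0/v_2 = S_0·∏_{j≠2}(α_2 − α_j) = 3·8 = 24 ≡ 11 (mod 13).
Step 5: correct position 2: c_2 = r_2 − e = 12 − 11 ≡ 1 (mod 13). Hence c = [10, 1, 8, 12, 7].
  Check: interpolating c through the α_i gives m(x) = 2 + 11·x (degree < 2) with m(α_i) = c_i for every i, so c is indeed a codeword.


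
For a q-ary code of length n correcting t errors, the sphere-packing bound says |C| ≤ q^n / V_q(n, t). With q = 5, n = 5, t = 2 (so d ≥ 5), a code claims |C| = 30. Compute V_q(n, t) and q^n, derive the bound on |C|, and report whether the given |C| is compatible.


V_q(n, t) = 181, q^n = 3125, Hamming bound = 17, |C| = 30 > bound (violated).

Step 1: Compute V_q(n, t) = Σ_{j=0}^2 C(n, j) (q−1)^j.
  j = 0: C(5,0)·(4)^0 = 1·1 = 1.
  j = 1: C(5,1)·(4)^1 = 5·4 = 20.
  j = 2: C(5,2)·(4)^2 = 10·16 = 160.
  V_q(n, t) = 1 + 20 + 160 = 181.
Step 2: q^n = 5^5 = 3125.
Step 3: Hamming bound ⌊q^n / V_q(n,t)⌋ = ⌊3125/181⌋ = 17.
Step 4: Compare |C| = 30 to 17: violated.
The claimed |C| lies above the Hamming bound, so no 5-ary code of length 5 with d ≥ 5 can have 30 codewords.


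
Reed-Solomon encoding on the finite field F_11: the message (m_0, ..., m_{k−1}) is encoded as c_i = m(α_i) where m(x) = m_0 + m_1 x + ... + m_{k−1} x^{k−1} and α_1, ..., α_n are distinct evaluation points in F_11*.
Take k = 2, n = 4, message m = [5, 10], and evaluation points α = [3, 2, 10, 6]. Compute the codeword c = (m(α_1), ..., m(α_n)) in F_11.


c = [2, 3, 6, 10]

Message polynomial: m(x) = 5 + 10·x (mod 11).
For each evaluation point α_i, compute m(α_i) mod 11:
  α_1 = 3: Horner steps 10 → 2, so m(3) = 2.
  α_2 = 2: Horner steps 10 → 3, so m(2) = 3.
  α_3 = 10: Horner steps 10 → 6, so m(10) = 6.
  α_4 = 6: Horner steps 10 → 10, so m(6) = 10.
Codeword c = [2, 3, 6, 10] ∈ F_11^4.


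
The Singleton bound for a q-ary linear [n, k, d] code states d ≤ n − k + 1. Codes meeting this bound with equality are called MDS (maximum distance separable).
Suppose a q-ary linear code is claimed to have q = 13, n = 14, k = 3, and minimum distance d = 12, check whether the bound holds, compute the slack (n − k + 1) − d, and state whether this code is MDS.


Singleton RHS = n − k + 1 = 12, slack = 0, bound satisfied, MDS.

Singleton bound: d ≤ n − k + 1.
Here n = 14, k = 3, so n − k + 1 = 12.
Given d = 12, check d ≤ 12: YES.
Slack = (n − k + 1) − d = 0.
The code is MDS (slack = 0).
Description: the claimed parameters are [14, 3, 12]_13; such a code would be MDS (meets Singleton bound).


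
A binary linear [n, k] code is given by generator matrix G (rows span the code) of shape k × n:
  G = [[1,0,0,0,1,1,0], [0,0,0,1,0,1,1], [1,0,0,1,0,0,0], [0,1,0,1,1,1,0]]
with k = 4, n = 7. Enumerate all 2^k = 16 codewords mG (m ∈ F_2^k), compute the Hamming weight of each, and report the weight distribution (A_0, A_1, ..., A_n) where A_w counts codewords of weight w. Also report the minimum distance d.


Weight distribution: A_0 = 1, A_1 = 1, A_2 = 2, A_3 = 6, A_4 = 5, A_5 = 1. Minimum distance d = 1.

Enumerate all 2^4 = 16 messages m ∈ F_2^4.
For each, compute codeword c = mG in F_2^7, then tally its weight.
  m = 0000 → c = 0000000, weight = 0.
  m = 1000 → c = 1000110, weight = 3.
  m = 0100 → c = 0001011, weight = 3.
  m = 1100 → c = 1001101, weight = 4.
  m = 0010 → c = 1001000, weight = 2.
  m = 1010 → c = 0001110, weight = 3.
  m = 0110 → c = 1000011, weight = 3.
  m = 1110 → c = 0000101, weight = 2.
  m = 0001 → c = 0101110, weight = 4.
  m = 1001 → c = 1101000, weight = 3.
  m = 0101 → c = 0100101, weight = 3.
  m = 1101 → c = 1100011, weight = 4.
  m = 0011 → c = 1100110, weight = 4.
  m = 1011 → c = 0100000, weight = 1.
  m = 0111 → c = 1101101, weight = 5.
  m = 1111 → c = 0101011, weight = 4.
Tally weights:
  weight 0: 1 codewords.
  weight 1: 1 codewords.
  weight 2: 2 codewords.
  weight 3: 6 codewords.
  weight 4: 5 codewords.
  weight 5: 1 codewords.
Minimum distance d = smallest w > 0 with A_w > 0 = 1.
Sanity: Σ A_w = 16 = 2^4 = 16 ✓.


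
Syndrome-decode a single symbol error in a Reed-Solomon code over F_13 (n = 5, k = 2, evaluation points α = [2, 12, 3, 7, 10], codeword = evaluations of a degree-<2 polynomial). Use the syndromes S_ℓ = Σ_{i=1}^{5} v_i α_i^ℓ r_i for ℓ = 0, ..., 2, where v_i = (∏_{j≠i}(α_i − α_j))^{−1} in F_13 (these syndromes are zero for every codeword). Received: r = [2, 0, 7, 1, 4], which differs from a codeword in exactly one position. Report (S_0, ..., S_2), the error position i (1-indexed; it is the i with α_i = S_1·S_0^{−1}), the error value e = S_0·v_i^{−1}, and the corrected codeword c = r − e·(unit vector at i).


S = (7, 5, 11), error at position 5, error magnitude e = 1, c = [2, 0, 7, 1, 3].

Step 1: column multipliers v_i = (∏_{j≠i}(α_i − α_j))^{−1} mod 13.
  i = 1 (α = 2): (2−12)(2−3)(2−7)(2−10) = (−10)·(−1)·(−5)·(−8) = 400 ≡ 10, so v_1 = 10^{−1} = 4 (mod 13).
  i = 2 (α = 12): (12−2)(12−3)(12−7)(12−10) = 10·9·5·2 = 900 ≡ 3, so v_2 = 3^{−1} = 9 (mod 13).
  i = 3 (α = 3): (3−2)(3−12)(3−7)(3−10) = 1·(−9)·(−4)·(−7) = −252 ≡ 8, so v_3 = 8^{−1} = 5 (mod 13).
  i = 4 (α = 7): (7−2)(7−12)(7−3)(7−10) = 5·(−5)·4·(−3) = 300 ≡ 1, so v_4 = 1^{−1} = 1 (mod 13).
  i = 5 (α = 10): (10−2)(10−12)(10−3)(10−7) = 8·(−2)·7·3 = −336 ≡ 2, so v_5 = 2^{−1} = 7 (mod 13).
  v = [4, 9, 5, 1, 7].
Step 2: syndromes of r = [2, 0, 7, 1, 4] (all sums mod 13).
  S_0 = Σ v_i r_i = 4·2 + 9·0 + 5·7 + 1·1 + 7·4 = 72 ≡ 7.
  S_1 = Σ v_i α_i r_i = 4·2·2 + 9·12·0 + 5·3·7 + 1·7·1 + 7·10·4 = 408 ≡ 5.
  α_i^2 mod 13 = [4, 1, 9, 10, 9].
  S_2 = Σ v_i α_i^2 r_i = 4·4·2 + 9·1·0 + 5·9·7 + 1·10·1 + 7·9·4 = 609 ≡ 11.
  S = (7, 5, 11) ≠ 0, so r is not a codeword (an error is present).
Step 3: locate the error. For a single error e at position i, S_ℓ = v_i·e·α_i^ℓ, so α_err = S_1/S_0.
  S_0^{−1} = 7^{−1} = 2 (mod 13), so α_err = 5·2 = 10 ≡ 10 = α_5. Error position i = 5.
  Consistency check: S_2/S_1 = 11·8 = 88 ≡ 10 = α_err ✓ (single-error assumption holds).
Step 4: error magnitude e = S_0/v_5 = S_0·∏_{j≠5}(α_5 − α_j) = 7·2 = 14 ≡ 1 (mod 13).
Step 5: correct position 5: c_5 = r_5 − e = 4 − 1 ≡ 3 (mod 13). Hence c = [2, 0, 7, 1, 3].
  Check: interpolating c through the α_i gives m(x) = 5 + 5·x (degree < 2) with m(α_i) = c_i for every i, so c is indeed a codeword.


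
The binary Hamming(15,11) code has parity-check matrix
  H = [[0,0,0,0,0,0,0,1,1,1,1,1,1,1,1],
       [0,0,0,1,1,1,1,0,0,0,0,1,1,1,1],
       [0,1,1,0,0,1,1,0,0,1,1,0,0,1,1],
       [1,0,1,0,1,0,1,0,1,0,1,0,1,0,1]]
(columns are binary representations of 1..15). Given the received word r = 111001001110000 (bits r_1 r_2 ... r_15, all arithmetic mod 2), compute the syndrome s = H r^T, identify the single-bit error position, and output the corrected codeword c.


s = (1, 1, 1, 0)^T, error position = 14, corrected codeword c = 111001001110010

Compute s = H r^T mod 2 one row at a time:
  s_1 = 0 + 1 + 1 + 1 + 0 + 0 + 0 + 0 = 3 ≡ 1 (mod 2).
  s_2 = 0 + 0 + 1 + 0 + 0 + 0 + 0 + 0 = 1 ≡ 1 (mod 2).
  s_3 = 1 + 1 + 1 + 0 + 1 + 1 + 0 + 0 = 5 ≡ 1 (mod 2).
  s_4 = 1 + 1 + 0 + 0 + 1 + 1 + 0 + 0 = 4 ≡ 0 (mod 2).
s = (1, 1, 1, 0)^T — this equals column 14 of H (binary 1110), so error is at position 14.
Correct: flip bit 14 of r = 111001001110000 to get c = 111001001110010.


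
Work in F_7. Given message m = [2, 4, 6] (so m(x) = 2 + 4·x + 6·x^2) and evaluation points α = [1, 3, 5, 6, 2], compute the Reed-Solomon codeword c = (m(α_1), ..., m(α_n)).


c = [5, 5, 4, 4, 6]

Message polynomial: m(x) = 2 + 4·x + 6·x^2 (mod 7).
For each evaluation point α_i, compute m(α_i) mod 7:
  α_1 = 1: Horner steps 6 → 3 → 5, so m(1) = 5.
  α_2 = 3: Horner steps 6 → 1 → 5, so m(3) = 5.
  α_3 = 5: Horner steps 6 → 6 → 4, so m(5) = 4.
  α_4 = 6: Horner steps 6 → 5 → 4, so m(6) = 4.
  α_5 = 2: Horner steps 6 → 2 → 6, so m(2) = 6.
Codeword c = [5, 5, 4, 4, 6] ∈ F_7^5.


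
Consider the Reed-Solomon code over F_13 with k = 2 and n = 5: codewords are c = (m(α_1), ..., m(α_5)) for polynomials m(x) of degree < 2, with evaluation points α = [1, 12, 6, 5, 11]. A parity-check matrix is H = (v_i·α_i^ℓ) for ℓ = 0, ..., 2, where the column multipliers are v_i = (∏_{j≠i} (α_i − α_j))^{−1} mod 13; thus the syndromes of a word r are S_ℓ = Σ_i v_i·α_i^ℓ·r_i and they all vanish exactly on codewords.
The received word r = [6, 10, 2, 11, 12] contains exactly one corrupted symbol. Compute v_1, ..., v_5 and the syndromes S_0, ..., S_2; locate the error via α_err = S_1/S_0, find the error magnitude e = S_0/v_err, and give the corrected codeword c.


S = (12, 7, 3), error at position 3, error magnitude e = 6, c = [6, 10, 9, 11, 12].

Step 1: column multipliers v_i = (∏_{j≠i}(α_i − α_j))^{−1} mod 13.
  i = 1 (α = 1): (1−12)(1−6)(1−5)(1−11) = (−11)·(−5)·(−4)·(−10) = 2200 ≡ 3, so v_1 = 3^{−1} = 9 (mod 13).
  i = 2 (α = 12): (12−1)(12−6)(12−5)(12−11) = 11·6·7·1 = 462 ≡ 7, so v_2 = 7^{−1} = 2 (mod 13).
  i = 3 (α = 6): (6−1)(6−12)(6−5)(6−11) = 5·(−6)·1·(−5) = 150 ≡ 7, so v_3 = 7^{−1} = 2 (mod 13).
  i = 4 (α = 5): (5−1)(5−12)(5−6)(5−11) = 4·(−7)·(−1)·(−6) = −168 ≡ 1, so v_4 = 1^{−1} = 1 (mod 13).
  i = 5 (α = 11): (11−1)(11−12)(11−6)(11−5) = 10·(−1)·5·6 = −300 ≡ 12, so v_5 = 12^{−1} = 12 (mod 13).
  v = [9, 2, 2, 1, 12].
Step 2: syndromes of r = [6, 10, 2, 11, 12] (all sums mod 13).
  S_0 = Σ v_i r_i = 9·6 + 2·10 + 2·2 + 1·11 + 12·12 = 233 ≡ 12.
  S_1 = Σ v_i α_i r_i = 9·1·6 + 2·12·10 + 2·6·2 + 1·5·11 + 12·11·12 = 1957 ≡ 7.
  α_i^2 mod 13 = [1, 1, 10, 12, 4].
  S_2 = Σ v_i α_i^2 r_i = 9·1·6 + 2·1·10 + 2·10·2 + 1·12·11 + 12·4·12 = 822 ≡ 3.
  S = (12, 7, 3) ≠ 0, so r is not a codeword (an error is present).
Step 3: locate the error. For a single error e at position i, S_ℓ = v_i·e·α_i^ℓ, so α_err = S_1/S_0.
  S_0^{−1} = 12^{−1} = 12 (mod 13), so α_err = 7·12 = 84 ≡ 6 = α_3. Error position i = 3.
  Consistency check: S_2/S_1 = 3·2 = 6 ≡ 6 = α_err ✓ (single-error assumption holds).
Step 4: error magnitude e = S_0/v_3 = S_0·∏_{j≠3}(α_3 − α_j) = 12·7 = 84 ≡ 6 (mod 13).
Step 5: correct position 3: c_3 = r_3 − e = 2 − 6 ≡ 9 (mod 13). Hence c = [6, 10, 9, 11, 12].
  Check: interpolating c through the α_i gives m(x) = 8 + 11·x (degree < 2) with m(α_i) = c_i for every i, so c is indeed a codeword.


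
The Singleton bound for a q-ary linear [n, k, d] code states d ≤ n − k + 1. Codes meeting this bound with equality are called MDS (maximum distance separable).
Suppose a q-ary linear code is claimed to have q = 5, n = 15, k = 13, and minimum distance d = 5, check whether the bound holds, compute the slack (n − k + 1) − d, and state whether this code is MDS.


Singleton RHS = n − k + 1 = 3, slack = -2, bound violated (no such code; not MDS).

Singleton bound: d ≤ n − k + 1.
Here n = 15, k = 13, so n − k + 1 = 3.
Given d = 5, check d ≤ 3: NO.
Slack = (n − k + 1) − d = -2.
The slack is negative: d = 5 exceeds n − k + 1 = 3 by 2, so the Singleton bound is violated and no linear [15, 13, 5]_5 code can exist. In particular it is not MDS (MDS requires d = n − k + 1 exactly).
Description: the claimed parameters are [15, 13, 5]_5; such a code would be impossible (violates the Singleton bound).


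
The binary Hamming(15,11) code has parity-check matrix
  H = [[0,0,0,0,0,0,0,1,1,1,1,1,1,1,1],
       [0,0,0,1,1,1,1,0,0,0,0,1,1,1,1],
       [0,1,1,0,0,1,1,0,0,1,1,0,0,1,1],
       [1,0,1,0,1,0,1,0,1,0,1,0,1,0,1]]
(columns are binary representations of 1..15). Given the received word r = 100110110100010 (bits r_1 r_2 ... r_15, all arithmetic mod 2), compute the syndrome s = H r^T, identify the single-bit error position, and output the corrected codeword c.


s = (1, 0, 1, 1)^T, error position = 11, corrected codeword c = 100110110110010

Compute s = H r^T mod 2 one row at a time:
  s_1 = 1 + 0 + 1 + 0 + 0 + 0 + 1 + 0 = 3 ≡ 1 (mod 2).
  s_2 = 1 + 1 + 0 + 1 + 0 + 0 + 1 + 0 = 4 ≡ 0 (mod 2).
  s_3 = 0 + 0 + 0 + 1 + 1 + 0 + 1 + 0 = 3 ≡ 1 (mod 2).
  s_4 = 1 + 0 + 1 + 1 + 0 + 0 + 0 + 0 = 3 ≡ 1 (mod 2).
s = (1, 0, 1, 1)^T — this equals column 11 of H (binary 1011), so error is at position 11.
Correct: flip bit 11 of r = 100110110100010 to get c = 100110110110010.


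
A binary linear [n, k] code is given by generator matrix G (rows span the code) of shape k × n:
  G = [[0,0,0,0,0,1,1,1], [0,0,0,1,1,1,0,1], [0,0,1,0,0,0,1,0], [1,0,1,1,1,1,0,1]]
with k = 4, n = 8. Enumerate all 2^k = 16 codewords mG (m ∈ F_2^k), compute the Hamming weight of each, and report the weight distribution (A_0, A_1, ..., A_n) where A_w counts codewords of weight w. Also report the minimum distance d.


Weight distribution: A_0 = 1, A_2 = 3, A_3 = 6, A_4 = 1, A_5 = 2, A_6 = 3. Minimum distance d = 2.

Enumerate all 2^4 = 16 messages m ∈ F_2^4.
For each, compute codeword c = mG in F_2^8, then tally its weight.
  m = 0000 → c = 00000000, weight = 0.
  m = 1000 → c = 00000111, weight = 3.
  m = 0100 → c = 00011101, weight = 4.
  m = 1100 → c = 00011010, weight = 3.
  m = 0010 → c = 00100010, weight = 2.
  m = 1010 → c = 00100101, weight = 3.
  m = 0110 → c = 00111111, weight = 6.
  m = 1110 → c = 00111000, weight = 3.
  m = 0001 → c = 10111101, weight = 6.
  m = 1001 → c = 10111010, weight = 5.
  m = 0101 → c = 10100000, weight = 2.
  m = 1101 → c = 10100111, weight = 5.
  m = 0011 → c = 10011111, weight = 6.
  m = 1011 → c = 10011000, weight = 3.
  m = 0111 → c = 10000010, weight = 2.
  m = 1111 → c = 10000101, weight = 3.
Tally weights:
  weight 0: 1 codewords.
  weight 2: 3 codewords.
  weight 3: 6 codewords.
  weight 4: 1 codewords.
  weight 5: 2 codewords.
  weight 6: 3 codewords.
Minimum distance d = smallest w > 0 with A_w > 0 = 2.
Sanity: Σ A_w = 16 = 2^4 = 16 ✓.


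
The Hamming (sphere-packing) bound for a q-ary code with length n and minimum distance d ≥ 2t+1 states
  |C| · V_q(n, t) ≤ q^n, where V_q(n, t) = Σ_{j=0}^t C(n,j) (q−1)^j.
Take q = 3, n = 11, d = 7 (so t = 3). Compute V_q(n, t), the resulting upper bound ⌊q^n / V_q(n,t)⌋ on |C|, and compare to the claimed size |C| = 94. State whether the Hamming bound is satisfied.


V_q(n, t) = 1563, q^n = 177147, Hamming bound = 113, |C| = 94 ≤ bound (satisfied).

Step 1: Compute V_q(n, t) = Σ_{j=0}^3 C(n, j) (q−1)^j.
  j = 0: C(11,0)·(2)^0 = 1·1 = 1.
  j = 1: C(11,1)·(2)^1 = 11·2 = 22.
  j = 2: C(11,2)·(2)^2 = 55·4 = 220.
  j = 3: C(11,3)·(2)^3 = 165·8 = 1320.
  V_q(n, t) = 1 + 22 + 220 + 1320 = 1563.
Step 2: q^n = 3^11 = 177147.
Step 3: Hamming bound ⌊q^n / V_q(n,t)⌋ = ⌊177147/1563⌋ = 113.
Step 4: Compare |C| = 94 to 113: satisfied.
The claimed |C| lies below the Hamming bound.


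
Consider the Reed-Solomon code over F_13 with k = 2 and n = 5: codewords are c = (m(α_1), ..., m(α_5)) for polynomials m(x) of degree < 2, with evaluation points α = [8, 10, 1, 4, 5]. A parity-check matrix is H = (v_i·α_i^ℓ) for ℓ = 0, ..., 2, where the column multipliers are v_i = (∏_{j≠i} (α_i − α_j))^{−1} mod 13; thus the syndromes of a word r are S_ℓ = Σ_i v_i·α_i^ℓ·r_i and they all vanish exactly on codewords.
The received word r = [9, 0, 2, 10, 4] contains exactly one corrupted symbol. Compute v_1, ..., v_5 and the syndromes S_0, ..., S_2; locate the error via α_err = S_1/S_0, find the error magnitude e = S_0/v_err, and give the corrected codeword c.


S = (10, 2, 3), error at position 1, error magnitude e = 10, c = [12, 0, 2, 10, 4].

Step 1: column multipliers v_i = (∏_{j≠i}(α_i − α_j))^{−1} mod 13.
  i = 1 (α = 8): (8−10)(8−1)(8−4)(8−5) = (−2)·7·4·3 = −168 ≡ 1, so v_1 = 1^{−1} = 1 (mod 13).
  i = 2 (α = 10): (10−8)(10−1)(10−4)(10−5) = 2·9·6·5 = 540 ≡ 7, so v_2 = 7^{−1} = 2 (mod 13).
  i = 3 (α = 1): (1−8)(1−10)(1−4)(1−5) = (−7)·(−9)·(−3)·(−4) = 756 ≡ 2, so v_3 = 2^{−1} = 7 (mod 13).
  i = 4 (α = 4): (4−8)(4−10)(4−1)(4−5) = (−4)·(−6)·3·(−1) = −72 ≡ 6, so v_4 = 6^{−1} = 11 (mod 13).
  i = 5 (α = 5): (5−8)(5−10)(5−1)(5−4) = (−3)·(−5)·4·1 = 60 ≡ 8, so v_5 = 8^{−1} = 5 (mod 13).
  v = [1, 2, 7, 11, 5].
Step 2: syndromes of r = [9, 0, 2, 10, 4] (all sums mod 13).
  S_0 = Σ v_i r_i = 1·9 + 2·0 + 7·2 + 11·10 + 5·4 = 153 ≡ 10.
  S_1 = Σ v_i α_i r_i = 1·8·9 + 2·10·0 + 7·1·2 + 11·4·10 + 5·5·4 = 626 ≡ 2.
  α_i^2 mod 13 = [12, 9, 1, 3, 12].
  S_2 = Σ v_i α_i^2 r_i = 1·12·9 + 2·9·0 + 7·1·2 + 11·3·10 + 5·12·4 = 692 ≡ 3.
  S = (10, 2, 3) ≠ 0, so r is not a codeword (an error is present).
Step 3: locate the error. For a single error e at position i, S_ℓ = v_i·e·α_i^ℓ, so α_err = S_1/S_0.
  S_0^{−1} = 10^{−1} = 4 (mod 13), so α_err = 2·4 = 8 ≡ 8 = α_1. Error position i = 1.
  Consistency check: S_2/S_1 = 3·7 = 21 ≡ 8 = α_err ✓ (single-error assumption holds).
Step 4: error magnitude e = S_0/v_1 = S_0·∏_{j≠1}(α_1 − α_j) = 10·1 = 10 ≡ 10 (mod 13).
Step 5: correct position 1: c_1 = r_1 − e = 9 − 10 ≡ 12 (mod 13). Hence c = [12, 0, 2, 10, 4].
  Check: interpolating c through the α_i gives m(x) = 8 + 7·x (degree < 2) with m(α_i) = c_i for every i, so c is indeed a codeword.


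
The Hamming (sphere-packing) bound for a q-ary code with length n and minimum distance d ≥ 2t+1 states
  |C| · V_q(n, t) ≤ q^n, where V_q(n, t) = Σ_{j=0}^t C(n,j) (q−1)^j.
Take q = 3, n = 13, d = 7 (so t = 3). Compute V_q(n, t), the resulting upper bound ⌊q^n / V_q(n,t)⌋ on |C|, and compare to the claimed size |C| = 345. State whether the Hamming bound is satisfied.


V_q(n, t) = 2627, q^n = 1594323, Hamming bound = 606, |C| = 345 ≤ bound (satisfied).

Step 1: Compute V_q(n, t) = Σ_{j=0}^3 C(n, j) (q−1)^j.
  j = 0: C(13,0)·(2)^0 = 1·1 = 1.
  j = 1: C(13,1)·(2)^1 = 13·2 = 26.
  j = 2: C(13,2)·(2)^2 = 78·4 = 312.
  j = 3: C(13,3)·(2)^3 = 286·8 = 2288.
  V_q(n, t) = 1 + 26 + 312 + 2288 = 2627.
Step 2: q^n = 3^13 = 1594323.
Step 3: Hamming bound ⌊q^n / V_q(n,t)⌋ = ⌊1594323/2627⌋ = 606.
Step 4: Compare |C| = 345 to 606: satisfied.
The claimed |C| lies below the Hamming bound.


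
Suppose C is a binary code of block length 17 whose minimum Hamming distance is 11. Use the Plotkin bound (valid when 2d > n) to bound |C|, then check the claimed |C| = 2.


Plotkin bound M ≤ 4; given |C| = 2 ≤ bound (satisfied).

Check applicability: 2d = 22, n = 17.
2d − n = 5 > 0, so Plotkin applies.
Compute d/(2d−n) = 11/5 ≈ 2.2000.
⌊d/(2d−n)⌋ = 2.
Plotkin bound: M ≤ 2·2 = 4.
Given |C| = 2, check: satisfied.
This |C| is below the Plotkin bound.


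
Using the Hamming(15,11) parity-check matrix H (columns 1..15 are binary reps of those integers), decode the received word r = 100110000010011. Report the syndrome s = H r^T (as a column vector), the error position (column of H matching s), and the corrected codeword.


s = (1, 0, 1, 0)^T, error position = 10, corrected codeword c = 100110000110011

Compute s = H r^T mod 2 one row at a time:
  s_1 = 0 + 0 + 0 + 1 + 0 + 0 + 1 + 1 = 3 ≡ 1 (mod 2).
  s_2 = 1 + 1 + 0 + 0 + 0 + 0 + 1 + 1 = 4 ≡ 0 (mod 2).
  s_3 = 0 + 0 + 0 + 0 + 0 + 1 + 1 + 1 = 3 ≡ 1 (mod 2).
  s_4 = 1 + 0 + 1 + 0 + 0 + 1 + 0 + 1 = 4 ≡ 0 (mod 2).
s = (1, 0, 1, 0)^T — this equals column 10 of H (binary 1010), so error is at position 10.
Correct: flip bit 10 of r = 100110000010011 to get c = 100110000110011.


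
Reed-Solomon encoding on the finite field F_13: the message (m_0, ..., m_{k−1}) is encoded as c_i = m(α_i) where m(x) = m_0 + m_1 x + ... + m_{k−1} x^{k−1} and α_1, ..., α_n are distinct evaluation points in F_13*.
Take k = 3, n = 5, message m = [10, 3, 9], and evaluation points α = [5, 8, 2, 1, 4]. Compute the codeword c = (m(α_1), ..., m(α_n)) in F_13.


c = [3, 12, 0, 9, 10]

Message polynomial: m(x) = 10 + 3·x + 9·x^2 (mod 13).
For each evaluation point α_i, compute m(α_i) mod 13:
  α_1 = 5: Horner steps 9 → 9 → 3, so m(5) = 3.
  α_2 = 8: Horner steps 9 → 10 → 12, so m(8) = 12.
  α_3 = 2: Horner steps 9 → 8 → 0, so m(2) = 0.
  α_4 = 1: Horner steps 9 → 12 → 9, so m(1) = 9.
  α_5 = 4: Horner steps 9 → 0 → 10, so m(4) = 10.
Codeword c = [3, 12, 0, 9, 10] ∈ F_13^5.


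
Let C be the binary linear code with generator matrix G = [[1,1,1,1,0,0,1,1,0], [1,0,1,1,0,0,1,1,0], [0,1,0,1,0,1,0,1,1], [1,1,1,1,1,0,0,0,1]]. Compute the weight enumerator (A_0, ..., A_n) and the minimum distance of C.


Weight distribution: A_0 = 1, A_1 = 1, A_4 = 3, A_5 = 7, A_6 = 4. Minimum distance d = 1.

Enumerate all 2^4 = 16 messages m ∈ F_2^4.
For each, compute codeword c = mG in F_2^9, then tally its weight.
  m = 0000 → c = 000000000, weight = 0.
  m = 1000 → c = 111100110, weight = 6.
  m = 0100 → c = 101100110, weight = 5.
  m = 1100 → c = 010000000, weight = 1.
  m = 0010 → c = 010101011, weight = 5.
  m = 1010 → c = 101001101, weight = 5.
  m = 0110 → c = 111001101, weight = 6.
  m = 1110 → c = 000101011, weight = 4.
  m = 0001 → c = 111110001, weight = 6.
  m = 1001 → c = 000010111, weight = 4.
  m = 0101 → c = 010010111, weight = 5.
  m = 1101 → c = 101110001, weight = 5.
  m = 0011 → c = 101011010, weight = 5.
  m = 1011 → c = 010111100, weight = 5.
  m = 0111 → c = 000111100, weight = 4.
  m = 1111 → c = 111011010, weight = 6.
Tally weights:
  weight 0: 1 codewords.
  weight 1: 1 codewords.
  weight 4: 3 codewords.
  weight 5: 7 codewords.
  weight 6: 4 codewords.
Minimum distance d = smallest w > 0 with A_w > 0 = 1.
Sanity: Σ A_w = 16 = 2^4 = 16 ✓.
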